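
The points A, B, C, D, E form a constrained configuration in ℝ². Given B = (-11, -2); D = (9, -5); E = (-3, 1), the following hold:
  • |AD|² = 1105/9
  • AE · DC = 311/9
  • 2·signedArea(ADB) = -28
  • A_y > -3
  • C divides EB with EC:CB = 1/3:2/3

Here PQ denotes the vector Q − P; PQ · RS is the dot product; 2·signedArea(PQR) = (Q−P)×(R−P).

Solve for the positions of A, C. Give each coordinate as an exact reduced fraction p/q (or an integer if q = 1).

1. A_x = -5/3  [line -3·x + -20·y + -45 = 0 ∩ |AD|² = 1105/9]
2. A_y = -2  [line -3·x + -20·y + -45 = 0 ∩ |AD|² = 1105/9]
   → A = (-5/3, -2)
3. C_x = -17/3  [AE · DC = 311/9 ∩ C divides EB with EC:CB = 1/3:2/3]
4. C_y = 0  [AE · DC = 311/9 ∩ C divides EB with EC:CB = 1/3:2/3]
   → C = (-17/3, 0)

A = (-5/3, -2)
C = (-17/3, 0)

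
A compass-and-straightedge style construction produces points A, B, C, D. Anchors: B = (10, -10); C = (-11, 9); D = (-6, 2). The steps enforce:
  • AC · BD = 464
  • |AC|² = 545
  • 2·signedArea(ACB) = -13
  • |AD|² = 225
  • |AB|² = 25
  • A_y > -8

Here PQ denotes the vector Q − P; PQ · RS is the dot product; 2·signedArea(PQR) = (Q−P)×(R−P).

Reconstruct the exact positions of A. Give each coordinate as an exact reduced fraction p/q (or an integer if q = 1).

A = (6, -7)

1. A_x = 6  [AC · BD = 464 ∩ 2·signedArea(ACB) = -13]
2. A_y = -7  [AC · BD = 464 ∩ 2·signedArea(ACB) = -13]
   → A = (6, -7)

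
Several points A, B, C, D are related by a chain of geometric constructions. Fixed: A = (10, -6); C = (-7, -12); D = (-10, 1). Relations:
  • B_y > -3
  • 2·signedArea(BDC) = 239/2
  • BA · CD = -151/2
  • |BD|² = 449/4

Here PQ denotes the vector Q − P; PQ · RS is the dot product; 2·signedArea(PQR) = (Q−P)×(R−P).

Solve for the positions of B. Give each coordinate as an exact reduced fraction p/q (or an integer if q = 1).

1. B_x = 0  [2·signedArea(BDC) = 239/2 ∩ BA · CD = -151/2]
2. B_y = -5/2  [2·signedArea(BDC) = 239/2 ∩ BA · CD = -151/2]
   → B = (0, -5/2)

B = (0, -5/2)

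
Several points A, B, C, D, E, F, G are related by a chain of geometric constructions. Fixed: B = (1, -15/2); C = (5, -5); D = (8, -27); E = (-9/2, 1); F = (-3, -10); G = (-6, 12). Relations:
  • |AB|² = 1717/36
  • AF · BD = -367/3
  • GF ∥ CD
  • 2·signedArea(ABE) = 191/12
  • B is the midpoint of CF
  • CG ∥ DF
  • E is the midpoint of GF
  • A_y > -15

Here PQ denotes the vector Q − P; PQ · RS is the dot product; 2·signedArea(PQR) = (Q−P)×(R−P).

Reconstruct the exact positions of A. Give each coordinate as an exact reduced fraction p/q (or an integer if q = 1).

A = (10/3, -14)

1. A_x = 10/3  [2·signedArea(ABE) = 191/12 ∩ AF · BD = -367/3]
2. A_y = -14  [2·signedArea(ABE) = 191/12 ∩ AF · BD = -367/3]
   → A = (10/3, -14)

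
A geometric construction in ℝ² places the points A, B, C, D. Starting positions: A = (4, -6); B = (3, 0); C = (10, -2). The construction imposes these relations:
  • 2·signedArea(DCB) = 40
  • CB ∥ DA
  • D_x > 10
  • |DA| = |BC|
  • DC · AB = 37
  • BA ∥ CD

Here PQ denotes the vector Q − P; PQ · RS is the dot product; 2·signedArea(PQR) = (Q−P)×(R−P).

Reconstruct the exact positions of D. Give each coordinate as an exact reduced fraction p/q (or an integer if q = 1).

1. D_x = 11  [CB ∥ DA ∩ BA ∥ CD]
2. D_y = -8  [CB ∥ DA ∩ BA ∥ CD]
   → D = (11, -8)

D = (11, -8)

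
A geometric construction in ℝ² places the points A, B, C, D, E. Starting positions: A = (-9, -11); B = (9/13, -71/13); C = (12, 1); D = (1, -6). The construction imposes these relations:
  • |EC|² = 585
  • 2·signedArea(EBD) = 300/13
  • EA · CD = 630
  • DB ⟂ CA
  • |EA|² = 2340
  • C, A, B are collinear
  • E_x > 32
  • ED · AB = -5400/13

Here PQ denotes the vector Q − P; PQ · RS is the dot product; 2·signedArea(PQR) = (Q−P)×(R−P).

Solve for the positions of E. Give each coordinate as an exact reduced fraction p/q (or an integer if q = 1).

1. E_x = 33  [2·signedArea(EBD) = 300/13 ∩ EA · CD = 630]
2. E_y = 13  [2·signedArea(EBD) = 300/13 ∩ EA · CD = 630]
   → E = (33, 13)

E = (33, 13)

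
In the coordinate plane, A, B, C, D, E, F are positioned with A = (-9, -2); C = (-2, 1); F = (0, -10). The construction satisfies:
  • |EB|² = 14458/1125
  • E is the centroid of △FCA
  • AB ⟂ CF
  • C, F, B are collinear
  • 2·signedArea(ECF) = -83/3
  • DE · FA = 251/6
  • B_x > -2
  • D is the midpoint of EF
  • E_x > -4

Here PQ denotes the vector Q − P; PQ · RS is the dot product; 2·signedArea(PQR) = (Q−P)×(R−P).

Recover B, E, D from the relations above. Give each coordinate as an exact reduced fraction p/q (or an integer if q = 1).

B = (-212/125, -84/125)
D = (-11/6, -41/6)
E = (-11/3, -11/3)

1. B_x = -212/125  [C, F, B are collinear ∩ AB ⟂ CF]
2. B_y = -84/125  [C, F, B are collinear ∩ AB ⟂ CF]
   → B = (-212/125, -84/125)
3. E_x = -11/3  [E is the centroid of △FCA]
4. E_y = -11/3  [E is the centroid of △FCA]
   → E = (-11/3, -11/3)
5. D_x = -11/6  [D is the midpoint of EF]
6. D_y = -41/6  [D is the midpoint of EF]
   → D = (-11/6, -41/6)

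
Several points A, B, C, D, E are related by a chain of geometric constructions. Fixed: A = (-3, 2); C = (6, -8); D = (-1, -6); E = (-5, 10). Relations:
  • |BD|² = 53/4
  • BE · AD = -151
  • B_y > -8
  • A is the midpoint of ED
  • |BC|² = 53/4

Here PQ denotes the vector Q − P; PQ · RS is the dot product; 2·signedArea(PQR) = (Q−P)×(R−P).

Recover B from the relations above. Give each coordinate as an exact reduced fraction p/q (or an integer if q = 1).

B = (5/2, -7)

1. B_x = 5/2  [line -2·x + 8·y + 61 = 0 ∩ |BD|² = 53/4]
2. B_y = -7  [line -2·x + 8·y + 61 = 0 ∩ |BD|² = 53/4]
   → B = (5/2, -7)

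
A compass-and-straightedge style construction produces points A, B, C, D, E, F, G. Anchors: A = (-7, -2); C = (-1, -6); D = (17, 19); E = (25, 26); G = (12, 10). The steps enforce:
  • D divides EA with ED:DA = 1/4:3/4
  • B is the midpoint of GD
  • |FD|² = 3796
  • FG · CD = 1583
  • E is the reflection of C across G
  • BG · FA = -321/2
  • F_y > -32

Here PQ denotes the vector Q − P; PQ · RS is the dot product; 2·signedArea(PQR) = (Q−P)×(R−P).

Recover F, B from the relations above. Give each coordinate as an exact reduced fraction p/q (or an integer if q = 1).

1. F_x = -19  [line -18·x + -25·y + -1117 = 0 ∩ |FD|² = 3796]
2. F_y = -31  [line -18·x + -25·y + -1117 = 0 ∩ |FD|² = 3796]
   → F = (-19, -31)
3. B_x = 29/2  [B is the midpoint of GD]
4. B_y = 29/2  [B is the midpoint of GD]
   → B = (29/2, 29/2)

B = (29/2, 29/2)
F = (-19, -31)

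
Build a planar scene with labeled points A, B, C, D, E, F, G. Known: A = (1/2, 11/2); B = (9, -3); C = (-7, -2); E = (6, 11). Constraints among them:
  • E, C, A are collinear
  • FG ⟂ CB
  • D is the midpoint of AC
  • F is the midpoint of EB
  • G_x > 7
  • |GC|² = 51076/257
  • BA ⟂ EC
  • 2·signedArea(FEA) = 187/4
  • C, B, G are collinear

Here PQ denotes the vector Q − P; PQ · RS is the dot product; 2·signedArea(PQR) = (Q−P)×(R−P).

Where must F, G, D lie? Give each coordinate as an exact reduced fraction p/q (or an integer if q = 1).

D = (-13/4, 7/4)
F = (15/2, 4)
G = (1817/257, -740/257)

1. F_x = 15/2  [F is the midpoint of EB]
2. F_y = 4  [F is the midpoint of EB]
   → F = (15/2, 4)
3. G_x = 1817/257  [C, B, G are collinear ∩ FG ⟂ CB]
4. G_y = -740/257  [C, B, G are collinear ∩ FG ⟂ CB]
   → G = (1817/257, -740/257)
5. D_x = -13/4  [D is the midpoint of AC]
6. D_y = 7/4  [D is the midpoint of AC]
   → D = (-13/4, 7/4)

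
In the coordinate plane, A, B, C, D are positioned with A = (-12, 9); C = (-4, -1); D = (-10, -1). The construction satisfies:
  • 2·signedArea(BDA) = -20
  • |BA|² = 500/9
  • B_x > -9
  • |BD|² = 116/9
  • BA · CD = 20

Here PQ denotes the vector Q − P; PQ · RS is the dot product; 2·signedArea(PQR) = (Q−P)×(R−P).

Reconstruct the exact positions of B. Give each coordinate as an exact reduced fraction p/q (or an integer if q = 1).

B = (-26/3, 7/3)

1. B_x = -26/3  [BA · CD = 20 ∩ 2·signedArea(BDA) = -20]
2. B_y = 7/3  [BA · CD = 20 ∩ 2·signedArea(BDA) = -20]
   → B = (-26/3, 7/3)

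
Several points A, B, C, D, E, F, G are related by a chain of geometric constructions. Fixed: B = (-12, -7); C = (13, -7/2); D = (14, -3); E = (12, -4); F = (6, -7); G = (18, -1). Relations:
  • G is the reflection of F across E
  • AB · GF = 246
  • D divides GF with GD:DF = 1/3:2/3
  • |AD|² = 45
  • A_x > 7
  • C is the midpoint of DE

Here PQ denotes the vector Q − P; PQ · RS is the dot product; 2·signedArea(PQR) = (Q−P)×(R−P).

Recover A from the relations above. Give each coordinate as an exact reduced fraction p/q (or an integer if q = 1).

1. A_x = 8  [line 12·x + 6·y + -60 = 0 ∩ |AD|² = 45]
2. A_y = -6  [line 12·x + 6·y + -60 = 0 ∩ |AD|² = 45]
   → A = (8, -6)

A = (8, -6)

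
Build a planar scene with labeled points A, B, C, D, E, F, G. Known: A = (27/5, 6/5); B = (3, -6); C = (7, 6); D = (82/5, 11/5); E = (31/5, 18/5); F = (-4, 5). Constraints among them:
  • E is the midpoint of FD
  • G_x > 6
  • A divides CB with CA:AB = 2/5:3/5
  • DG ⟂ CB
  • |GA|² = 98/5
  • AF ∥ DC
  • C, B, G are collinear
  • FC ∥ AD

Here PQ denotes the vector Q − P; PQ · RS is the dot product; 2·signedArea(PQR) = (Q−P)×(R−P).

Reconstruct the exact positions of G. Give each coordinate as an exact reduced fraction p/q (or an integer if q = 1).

G = (34/5, 27/5)

1. G_x = 34/5  [C, B, G are collinear ∩ DG ⟂ CB]
2. G_y = 27/5  [C, B, G are collinear ∩ DG ⟂ CB]
   → G = (34/5, 27/5)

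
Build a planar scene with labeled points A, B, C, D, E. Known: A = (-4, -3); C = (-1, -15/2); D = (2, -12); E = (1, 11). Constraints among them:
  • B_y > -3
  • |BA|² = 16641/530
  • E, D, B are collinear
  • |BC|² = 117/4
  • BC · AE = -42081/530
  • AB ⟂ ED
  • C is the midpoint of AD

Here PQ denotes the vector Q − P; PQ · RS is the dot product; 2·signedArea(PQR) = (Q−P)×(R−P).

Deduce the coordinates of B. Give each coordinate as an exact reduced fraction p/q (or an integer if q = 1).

B = (847/530, -1461/530)

1. B_x = 847/530  [E, D, B are collinear ∩ AB ⟂ ED]
2. B_y = -1461/530  [E, D, B are collinear ∩ AB ⟂ ED]
   → B = (847/530, -1461/530)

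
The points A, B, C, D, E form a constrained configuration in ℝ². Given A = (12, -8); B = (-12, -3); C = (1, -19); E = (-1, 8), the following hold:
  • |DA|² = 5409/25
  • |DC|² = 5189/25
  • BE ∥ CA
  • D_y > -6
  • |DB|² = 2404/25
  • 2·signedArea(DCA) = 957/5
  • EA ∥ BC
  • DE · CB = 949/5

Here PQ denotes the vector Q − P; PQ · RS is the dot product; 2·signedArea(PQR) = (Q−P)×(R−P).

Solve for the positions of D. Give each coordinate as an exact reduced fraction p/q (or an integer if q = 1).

1. D_x = -12/5  [2·signedArea(DCA) = 957/5 ∩ DE · CB = 949/5]
2. D_y = -5  [2·signedArea(DCA) = 957/5 ∩ DE · CB = 949/5]
   → D = (-12/5, -5)

D = (-12/5, -5)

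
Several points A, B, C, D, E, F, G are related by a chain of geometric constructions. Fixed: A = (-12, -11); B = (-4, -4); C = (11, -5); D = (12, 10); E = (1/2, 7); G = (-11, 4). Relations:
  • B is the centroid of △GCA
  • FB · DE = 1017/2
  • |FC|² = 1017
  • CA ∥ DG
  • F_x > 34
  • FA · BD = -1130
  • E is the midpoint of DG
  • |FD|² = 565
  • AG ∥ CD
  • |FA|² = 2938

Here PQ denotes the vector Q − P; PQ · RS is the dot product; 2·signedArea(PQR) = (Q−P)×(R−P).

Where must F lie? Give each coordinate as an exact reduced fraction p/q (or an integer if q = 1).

1. F_x = 35  [FB · DE = 1017/2 ∩ FA · BD = -1130]
2. F_y = 16  [FB · DE = 1017/2 ∩ FA · BD = -1130]
   → F = (35, 16)

F = (35, 16)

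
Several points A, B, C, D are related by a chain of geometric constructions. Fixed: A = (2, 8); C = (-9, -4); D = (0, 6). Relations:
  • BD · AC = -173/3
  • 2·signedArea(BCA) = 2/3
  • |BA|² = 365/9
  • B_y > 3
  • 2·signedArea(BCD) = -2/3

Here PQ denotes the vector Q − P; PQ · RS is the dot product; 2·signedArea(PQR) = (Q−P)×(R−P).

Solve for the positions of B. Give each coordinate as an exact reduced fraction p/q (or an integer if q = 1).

B = (-7/3, 10/3)

1. B_x = -7/3  [2·signedArea(BCD) = -2/3 ∩ BD · AC = -173/3]
2. B_y = 10/3  [2·signedArea(BCD) = -2/3 ∩ BD · AC = -173/3]
   → B = (-7/3, 10/3)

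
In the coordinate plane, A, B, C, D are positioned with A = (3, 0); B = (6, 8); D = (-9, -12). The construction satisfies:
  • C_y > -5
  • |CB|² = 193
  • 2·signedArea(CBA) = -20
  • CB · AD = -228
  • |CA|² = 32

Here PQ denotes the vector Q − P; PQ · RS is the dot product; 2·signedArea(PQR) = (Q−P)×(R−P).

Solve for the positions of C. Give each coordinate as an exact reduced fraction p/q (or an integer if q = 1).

1. C_x = -1  [2·signedArea(CBA) = -20 ∩ CB · AD = -228]
2. C_y = -4  [2·signedArea(CBA) = -20 ∩ CB · AD = -228]
   → C = (-1, -4)

C = (-1, -4)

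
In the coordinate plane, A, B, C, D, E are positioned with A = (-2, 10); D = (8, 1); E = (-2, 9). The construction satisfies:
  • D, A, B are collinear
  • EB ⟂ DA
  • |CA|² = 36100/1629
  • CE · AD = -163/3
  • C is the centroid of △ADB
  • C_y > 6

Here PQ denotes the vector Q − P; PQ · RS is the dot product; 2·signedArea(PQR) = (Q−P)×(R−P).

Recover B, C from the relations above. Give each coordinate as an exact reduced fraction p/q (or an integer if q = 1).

B = (-272/181, 1729/181)
C = (814/543, 1240/181)

1. B_x = -272/181  [D, A, B are collinear ∩ EB ⟂ DA]
2. B_y = 1729/181  [D, A, B are collinear ∩ EB ⟂ DA]
   → B = (-272/181, 1729/181)
3. C_x = 814/543  [C is the centroid of △ADB]
4. C_y = 1240/181  [C is the centroid of △ADB]
   → C = (814/543, 1240/181)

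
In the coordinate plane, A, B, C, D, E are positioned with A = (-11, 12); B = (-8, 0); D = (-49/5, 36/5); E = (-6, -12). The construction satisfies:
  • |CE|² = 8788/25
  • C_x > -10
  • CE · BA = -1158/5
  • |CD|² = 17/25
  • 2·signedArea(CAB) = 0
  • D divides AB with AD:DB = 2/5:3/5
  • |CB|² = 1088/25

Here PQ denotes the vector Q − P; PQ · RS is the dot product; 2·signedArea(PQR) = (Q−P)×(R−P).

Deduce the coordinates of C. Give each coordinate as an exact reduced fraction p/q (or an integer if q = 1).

1. C_x = -48/5  [2·signedArea(CAB) = 0 ∩ CE · BA = -1158/5]
2. C_y = 32/5  [2·signedArea(CAB) = 0 ∩ CE · BA = -1158/5]
   → C = (-48/5, 32/5)

C = (-48/5, 32/5)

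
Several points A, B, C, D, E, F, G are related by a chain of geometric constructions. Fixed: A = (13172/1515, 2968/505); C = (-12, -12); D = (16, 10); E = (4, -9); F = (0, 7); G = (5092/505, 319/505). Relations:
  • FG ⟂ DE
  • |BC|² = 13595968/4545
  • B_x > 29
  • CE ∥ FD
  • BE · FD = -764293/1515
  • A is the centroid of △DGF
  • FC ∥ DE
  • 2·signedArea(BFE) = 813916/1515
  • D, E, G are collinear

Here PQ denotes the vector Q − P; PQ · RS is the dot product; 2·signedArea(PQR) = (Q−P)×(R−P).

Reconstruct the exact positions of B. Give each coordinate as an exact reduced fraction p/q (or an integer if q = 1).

B = (44524/1515, 11996/505)

1. B_x = 44524/1515  [BE · FD = -764293/1515 ∩ 2·signedArea(BFE) = 813916/1515]
2. B_y = 11996/505  [BE · FD = -764293/1515 ∩ 2·signedArea(BFE) = 813916/1515]
   → B = (44524/1515, 11996/505)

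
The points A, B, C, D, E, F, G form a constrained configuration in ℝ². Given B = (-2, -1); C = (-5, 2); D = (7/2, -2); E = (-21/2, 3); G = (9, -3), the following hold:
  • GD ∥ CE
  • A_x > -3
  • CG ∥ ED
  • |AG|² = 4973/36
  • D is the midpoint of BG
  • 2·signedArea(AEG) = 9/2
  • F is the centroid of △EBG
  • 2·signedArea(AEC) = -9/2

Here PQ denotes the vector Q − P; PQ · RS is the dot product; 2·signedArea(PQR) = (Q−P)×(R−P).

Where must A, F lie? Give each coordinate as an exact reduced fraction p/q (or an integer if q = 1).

1. A_x = -13/6  [2·signedArea(AEG) = 9/2 ∩ 2·signedArea(AEC) = -9/2]
2. A_y = 2/3  [2·signedArea(AEG) = 9/2 ∩ 2·signedArea(AEC) = -9/2]
   → A = (-13/6, 2/3)
3. F_x = -7/6  [F is the centroid of △EBG]
4. F_y = -1/3  [F is the centroid of △EBG]
   → F = (-7/6, -1/3)

A = (-13/6, 2/3)
F = (-7/6, -1/3)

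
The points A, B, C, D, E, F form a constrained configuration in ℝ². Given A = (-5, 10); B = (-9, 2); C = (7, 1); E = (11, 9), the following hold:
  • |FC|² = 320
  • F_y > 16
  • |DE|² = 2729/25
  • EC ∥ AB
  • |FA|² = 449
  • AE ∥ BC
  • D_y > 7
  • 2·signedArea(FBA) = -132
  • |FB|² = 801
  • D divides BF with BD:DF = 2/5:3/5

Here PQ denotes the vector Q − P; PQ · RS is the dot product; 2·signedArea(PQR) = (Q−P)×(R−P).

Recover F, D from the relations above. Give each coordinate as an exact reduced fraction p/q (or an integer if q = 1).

D = (3/5, 8)
F = (15, 17)

1. F_x = 15  [line -8·x + 4·y + 52 = 0 ∩ |FB|² = 801]
2. F_y = 17  [line -8·x + 4·y + 52 = 0 ∩ |FB|² = 801]
   → F = (15, 17)
3. D_x = 3/5  [D divides BF with BD:DF = 2/5:3/5]
4. D_y = 8  [D divides BF with BD:DF = 2/5:3/5]
   → D = (3/5, 8)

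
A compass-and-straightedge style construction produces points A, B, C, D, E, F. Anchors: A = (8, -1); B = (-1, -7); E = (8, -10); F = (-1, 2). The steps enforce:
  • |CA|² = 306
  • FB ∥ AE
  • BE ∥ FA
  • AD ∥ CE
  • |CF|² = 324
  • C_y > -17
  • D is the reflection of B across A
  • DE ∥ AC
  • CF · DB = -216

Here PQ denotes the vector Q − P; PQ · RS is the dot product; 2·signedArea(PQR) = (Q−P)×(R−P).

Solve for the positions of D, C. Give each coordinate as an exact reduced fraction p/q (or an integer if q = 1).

C = (-1, -16)
D = (17, 5)

1. D_x = 17  [D is the reflection of B across A]
2. D_y = 5  [D is the reflection of B across A]
   → D = (17, 5)
3. C_x = -1  [AD ∥ CE ∩ DE ∥ AC]
4. C_y = -16  [AD ∥ CE ∩ DE ∥ AC]
   → C = (-1, -16)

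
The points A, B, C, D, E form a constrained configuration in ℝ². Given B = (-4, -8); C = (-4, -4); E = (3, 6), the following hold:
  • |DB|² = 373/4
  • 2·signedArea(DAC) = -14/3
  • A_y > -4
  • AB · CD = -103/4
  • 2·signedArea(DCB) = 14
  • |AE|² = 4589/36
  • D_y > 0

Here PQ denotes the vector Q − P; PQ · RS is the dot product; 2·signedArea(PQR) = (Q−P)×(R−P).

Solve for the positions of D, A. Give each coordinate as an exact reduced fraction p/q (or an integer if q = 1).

1. D_x = -1/2  [2·signedArea(DCB) = 14]
2. D_y = 1  [|DB|² = 373/4]
   → D = (-1/2, 1)
3. A_x = -17/6  [AB · CD = -103/4 ∩ 2·signedArea(DAC) = -14/3]
4. A_y = -11/3  [AB · CD = -103/4 ∩ 2·signedArea(DAC) = -14/3]
   → A = (-17/6, -11/3)

A = (-17/6, -11/3)
D = (-1/2, 1)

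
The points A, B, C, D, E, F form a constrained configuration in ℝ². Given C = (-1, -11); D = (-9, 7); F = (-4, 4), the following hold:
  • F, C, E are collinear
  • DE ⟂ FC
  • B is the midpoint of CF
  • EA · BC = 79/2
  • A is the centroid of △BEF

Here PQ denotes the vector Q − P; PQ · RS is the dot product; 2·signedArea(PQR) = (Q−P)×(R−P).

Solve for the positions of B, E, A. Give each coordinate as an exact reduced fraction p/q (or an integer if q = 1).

1. B_x = -5/2  [B is the midpoint of CF]
2. B_y = -7/2  [B is the midpoint of CF]
   → B = (-5/2, -7/2)
3. E_x = -62/13  [F, C, E are collinear ∩ DE ⟂ FC]
4. E_y = 102/13  [F, C, E are collinear ∩ DE ⟂ FC]
   → E = (-62/13, 102/13)
5. A_x = -293/78  [A is the centroid of △BEF]
6. A_y = 217/78  [A is the centroid of △BEF]
   → A = (-293/78, 217/78)

A = (-293/78, 217/78)
B = (-5/2, -7/2)
E = (-62/13, 102/13)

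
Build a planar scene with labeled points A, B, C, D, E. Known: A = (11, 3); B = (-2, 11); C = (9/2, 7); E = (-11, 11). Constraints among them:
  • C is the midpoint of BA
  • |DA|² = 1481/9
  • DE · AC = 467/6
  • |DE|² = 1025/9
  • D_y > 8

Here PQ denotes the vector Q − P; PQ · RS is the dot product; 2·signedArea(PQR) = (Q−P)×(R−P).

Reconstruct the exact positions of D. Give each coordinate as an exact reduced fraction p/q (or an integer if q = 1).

D = (-2/3, 25/3)

1. D_x = -2/3  [line 13/2·x + -4·y + 113/3 = 0 ∩ |DE|² = 1025/9]
2. D_y = 25/3  [line 13/2·x + -4·y + 113/3 = 0 ∩ |DE|² = 1025/9]
   → D = (-2/3, 25/3)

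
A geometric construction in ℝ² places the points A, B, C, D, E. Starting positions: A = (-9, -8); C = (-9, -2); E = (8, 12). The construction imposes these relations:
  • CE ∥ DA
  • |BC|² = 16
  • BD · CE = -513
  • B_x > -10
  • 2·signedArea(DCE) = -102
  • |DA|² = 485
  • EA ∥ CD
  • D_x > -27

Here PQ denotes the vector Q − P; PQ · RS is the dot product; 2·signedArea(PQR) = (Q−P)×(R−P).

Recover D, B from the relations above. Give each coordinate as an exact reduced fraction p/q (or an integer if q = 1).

B = (-9, -6)
D = (-26, -22)

1. D_x = -26  [CE ∥ DA ∩ EA ∥ CD]
2. D_y = -22  [CE ∥ DA ∩ EA ∥ CD]
   → D = (-26, -22)
3. B_x = -9  [line -17·x + -14·y + -237 = 0 ∩ |BC|² = 16]
4. B_y = -6  [line -17·x + -14·y + -237 = 0 ∩ |BC|² = 16]
   → B = (-9, -6)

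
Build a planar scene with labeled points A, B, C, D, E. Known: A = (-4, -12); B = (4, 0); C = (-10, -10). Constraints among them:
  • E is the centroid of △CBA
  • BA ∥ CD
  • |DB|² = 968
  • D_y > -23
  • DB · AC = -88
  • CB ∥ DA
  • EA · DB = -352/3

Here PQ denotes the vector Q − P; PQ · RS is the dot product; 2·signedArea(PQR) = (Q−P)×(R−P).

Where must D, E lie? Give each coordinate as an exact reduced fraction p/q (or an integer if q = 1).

D = (-18, -22)
E = (-10/3, -22/3)

1. D_x = -18  [CB ∥ DA ∩ BA ∥ CD]
2. D_y = -22  [CB ∥ DA ∩ BA ∥ CD]
   → D = (-18, -22)
3. E_x = -10/3  [E is the centroid of △CBA]
4. E_y = -22/3  [E is the centroid of △CBA]
   → E = (-10/3, -22/3)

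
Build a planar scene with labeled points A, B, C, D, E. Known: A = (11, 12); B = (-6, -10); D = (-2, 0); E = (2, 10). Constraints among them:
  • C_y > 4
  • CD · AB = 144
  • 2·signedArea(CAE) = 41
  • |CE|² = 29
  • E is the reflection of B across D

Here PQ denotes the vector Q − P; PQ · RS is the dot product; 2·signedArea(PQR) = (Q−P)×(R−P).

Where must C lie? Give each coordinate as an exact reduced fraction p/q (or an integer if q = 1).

1. C_x = 0  [2·signedArea(CAE) = 41 ∩ CD · AB = 144]
2. C_y = 5  [2·signedArea(CAE) = 41 ∩ CD · AB = 144]
   → C = (0, 5)

C = (0, 5)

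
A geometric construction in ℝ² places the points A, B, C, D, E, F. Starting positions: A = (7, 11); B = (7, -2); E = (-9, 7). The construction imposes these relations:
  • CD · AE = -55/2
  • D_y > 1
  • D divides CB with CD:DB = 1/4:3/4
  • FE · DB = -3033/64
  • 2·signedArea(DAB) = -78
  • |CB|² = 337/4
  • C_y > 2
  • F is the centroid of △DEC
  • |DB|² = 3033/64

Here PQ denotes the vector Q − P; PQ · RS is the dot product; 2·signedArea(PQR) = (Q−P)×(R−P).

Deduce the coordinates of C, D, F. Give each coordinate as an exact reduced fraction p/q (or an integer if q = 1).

1. D_x = 1  [2·signedArea(DAB) = -78]
2. D_y = 11/8  [|DB|² = 3033/64]
   → D = (1, 11/8)
3. C_x = -1  [CD · AE = -55/2 ∩ D divides CB with CD:DB = 1/4:3/4]
4. C_y = 5/2  [CD · AE = -55/2 ∩ D divides CB with CD:DB = 1/4:3/4]
   → C = (-1, 5/2)
5. F_x = -3  [F is the centroid of △DEC]
6. F_y = 29/8  [F is the centroid of △DEC]
   → F = (-3, 29/8)

C = (-1, 5/2)
D = (1, 11/8)
F = (-3, 29/8)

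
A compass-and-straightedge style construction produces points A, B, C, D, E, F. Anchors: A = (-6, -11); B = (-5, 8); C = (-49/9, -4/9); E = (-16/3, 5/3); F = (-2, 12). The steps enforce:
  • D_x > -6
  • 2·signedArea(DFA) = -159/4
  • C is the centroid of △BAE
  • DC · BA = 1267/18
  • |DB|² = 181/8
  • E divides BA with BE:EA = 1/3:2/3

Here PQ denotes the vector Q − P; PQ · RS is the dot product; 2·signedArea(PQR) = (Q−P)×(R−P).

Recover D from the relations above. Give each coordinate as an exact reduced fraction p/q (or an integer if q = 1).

1. D_x = -21/4  [2·signedArea(DFA) = -159/4 ∩ DC · BA = 1267/18]
2. D_y = 13/4  [2·signedArea(DFA) = -159/4 ∩ DC · BA = 1267/18]
   → D = (-21/4, 13/4)

D = (-21/4, 13/4)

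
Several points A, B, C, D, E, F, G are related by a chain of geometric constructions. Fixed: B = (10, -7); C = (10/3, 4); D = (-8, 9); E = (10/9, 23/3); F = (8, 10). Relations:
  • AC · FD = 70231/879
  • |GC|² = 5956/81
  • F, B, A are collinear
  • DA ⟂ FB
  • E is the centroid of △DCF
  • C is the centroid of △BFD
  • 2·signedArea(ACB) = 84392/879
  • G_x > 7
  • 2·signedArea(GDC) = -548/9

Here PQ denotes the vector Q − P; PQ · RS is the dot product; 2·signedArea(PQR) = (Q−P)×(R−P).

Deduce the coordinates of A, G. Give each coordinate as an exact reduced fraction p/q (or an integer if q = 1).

A = (2314/293, 3185/293)
G = (70/9, -10/3)

1. A_x = 2314/293  [F, B, A are collinear ∩ DA ⟂ FB]
2. A_y = 3185/293  [F, B, A are collinear ∩ DA ⟂ FB]
   → A = (2314/293, 3185/293)
3. G_x = 70/9  [line 5·x + 34/3·y + -10/9 = 0 ∩ |GC|² = 5956/81]
4. G_y = -10/3  [line 5·x + 34/3·y + -10/9 = 0 ∩ |GC|² = 5956/81]
   → G = (70/9, -10/3)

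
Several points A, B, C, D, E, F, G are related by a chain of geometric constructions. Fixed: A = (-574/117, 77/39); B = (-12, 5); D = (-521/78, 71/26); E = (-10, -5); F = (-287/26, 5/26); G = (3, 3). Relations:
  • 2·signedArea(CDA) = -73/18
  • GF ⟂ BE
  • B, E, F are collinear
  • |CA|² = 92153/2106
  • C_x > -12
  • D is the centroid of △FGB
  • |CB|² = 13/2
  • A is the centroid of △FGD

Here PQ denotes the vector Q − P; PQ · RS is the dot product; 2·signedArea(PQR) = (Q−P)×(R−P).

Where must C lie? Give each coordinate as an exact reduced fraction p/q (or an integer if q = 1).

1. C_x = -23/2  [line 59/78·x + 415/234·y + 499/117 = 0 ∩ |CB|² = 13/2]
2. C_y = 5/2  [line 59/78·x + 415/234·y + 499/117 = 0 ∩ |CB|² = 13/2]
   → C = (-23/2, 5/2)

C = (-23/2, 5/2)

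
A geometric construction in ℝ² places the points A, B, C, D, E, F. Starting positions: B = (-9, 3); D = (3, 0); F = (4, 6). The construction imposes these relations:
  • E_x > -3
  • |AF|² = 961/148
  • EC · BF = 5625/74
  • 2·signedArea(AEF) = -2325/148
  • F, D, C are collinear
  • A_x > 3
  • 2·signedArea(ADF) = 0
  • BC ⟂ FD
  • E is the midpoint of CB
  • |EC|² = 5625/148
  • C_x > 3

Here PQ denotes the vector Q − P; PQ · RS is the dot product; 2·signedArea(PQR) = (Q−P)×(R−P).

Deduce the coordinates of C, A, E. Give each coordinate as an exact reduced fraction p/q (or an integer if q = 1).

1. C_x = 117/37  [F, D, C are collinear ∩ BC ⟂ FD]
2. C_y = 36/37  [F, D, C are collinear ∩ BC ⟂ FD]
   → C = (117/37, 36/37)
3. E_x = -108/37  [E is the midpoint of CB]
4. E_y = 147/74  [E is the midpoint of CB]
   → E = (-108/37, 147/74)
5. A_x = 265/74  [2·signedArea(ADF) = 0 ∩ 2·signedArea(AEF) = -2325/148]
6. A_y = 129/37  [2·signedArea(ADF) = 0 ∩ 2·signedArea(AEF) = -2325/148]
   → A = (265/74, 129/37)

A = (265/74, 129/37)
C = (117/37, 36/37)
E = (-108/37, 147/74)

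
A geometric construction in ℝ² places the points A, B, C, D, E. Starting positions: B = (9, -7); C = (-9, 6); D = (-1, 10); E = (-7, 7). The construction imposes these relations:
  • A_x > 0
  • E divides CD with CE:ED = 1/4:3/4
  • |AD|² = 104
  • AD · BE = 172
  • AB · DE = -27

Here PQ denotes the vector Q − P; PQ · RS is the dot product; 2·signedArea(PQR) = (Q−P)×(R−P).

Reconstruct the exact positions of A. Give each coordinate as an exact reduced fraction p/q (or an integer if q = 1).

A = (1, 0)

1. A_x = 1  [AB · DE = -27 ∩ AD · BE = 172]
2. A_y = 0  [AB · DE = -27 ∩ AD · BE = 172]
   → A = (1, 0)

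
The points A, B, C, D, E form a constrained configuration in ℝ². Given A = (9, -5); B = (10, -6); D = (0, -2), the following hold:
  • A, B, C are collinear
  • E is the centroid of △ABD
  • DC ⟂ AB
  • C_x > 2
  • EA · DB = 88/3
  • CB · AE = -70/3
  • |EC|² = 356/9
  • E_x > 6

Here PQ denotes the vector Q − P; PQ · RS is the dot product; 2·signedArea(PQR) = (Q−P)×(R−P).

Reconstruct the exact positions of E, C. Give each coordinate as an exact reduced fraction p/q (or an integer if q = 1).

1. E_x = 19/3  [E is the centroid of △ABD]
2. E_y = -13/3  [E is the centroid of △ABD]
   → E = (19/3, -13/3)
3. C_x = 3  [A, B, C are collinear ∩ DC ⟂ AB]
4. C_y = 1  [A, B, C are collinear ∩ DC ⟂ AB]
   → C = (3, 1)

C = (3, 1)
E = (19/3, -13/3)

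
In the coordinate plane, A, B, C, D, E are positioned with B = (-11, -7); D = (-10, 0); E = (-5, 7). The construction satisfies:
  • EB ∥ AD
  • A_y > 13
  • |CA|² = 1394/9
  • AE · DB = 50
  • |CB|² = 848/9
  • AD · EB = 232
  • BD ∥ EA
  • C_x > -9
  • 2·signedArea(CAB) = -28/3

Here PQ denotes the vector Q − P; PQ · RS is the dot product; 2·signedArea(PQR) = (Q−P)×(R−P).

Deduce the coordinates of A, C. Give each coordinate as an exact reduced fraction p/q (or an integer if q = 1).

1. A_x = -4  [EB ∥ AD ∩ BD ∥ EA]
2. A_y = 14  [EB ∥ AD ∩ BD ∥ EA]
   → A = (-4, 14)
3. C_x = -25/3  [line 21·x + -7·y + 574/3 = 0 ∩ |CB|² = 848/9]
4. C_y = 7/3  [line 21·x + -7·y + 574/3 = 0 ∩ |CB|² = 848/9]
   → C = (-25/3, 7/3)

A = (-4, 14)
C = (-25/3, 7/3)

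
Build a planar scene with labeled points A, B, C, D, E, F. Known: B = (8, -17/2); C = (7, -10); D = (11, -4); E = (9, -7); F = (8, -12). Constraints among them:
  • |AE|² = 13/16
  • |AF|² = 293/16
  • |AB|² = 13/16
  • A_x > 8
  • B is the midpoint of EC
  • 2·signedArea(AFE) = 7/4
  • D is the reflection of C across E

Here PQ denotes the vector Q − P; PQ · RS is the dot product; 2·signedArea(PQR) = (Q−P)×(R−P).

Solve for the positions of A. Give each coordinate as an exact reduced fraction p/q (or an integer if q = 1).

A = (17/2, -31/4)

1. A_x = 17/2  [line -5·x + 1·y + 201/4 = 0 ∩ |AF|² = 293/16]
2. A_y = -31/4  [line -5·x + 1·y + 201/4 = 0 ∩ |AF|² = 293/16]
   → A = (17/2, -31/4)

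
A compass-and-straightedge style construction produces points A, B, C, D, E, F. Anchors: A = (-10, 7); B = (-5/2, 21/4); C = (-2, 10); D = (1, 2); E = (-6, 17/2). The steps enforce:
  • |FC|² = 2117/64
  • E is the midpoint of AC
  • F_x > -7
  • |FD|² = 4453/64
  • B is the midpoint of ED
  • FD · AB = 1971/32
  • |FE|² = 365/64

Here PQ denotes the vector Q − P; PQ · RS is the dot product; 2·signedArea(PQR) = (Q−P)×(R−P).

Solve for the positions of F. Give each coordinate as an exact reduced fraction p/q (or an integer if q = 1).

1. F_x = -25/4  [line -15/2·x + 7/4·y + -1843/32 = 0 ∩ |FD|² = 4453/64]
2. F_y = 49/8  [line -15/2·x + 7/4·y + -1843/32 = 0 ∩ |FD|² = 4453/64]
   → F = (-25/4, 49/8)

F = (-25/4, 49/8)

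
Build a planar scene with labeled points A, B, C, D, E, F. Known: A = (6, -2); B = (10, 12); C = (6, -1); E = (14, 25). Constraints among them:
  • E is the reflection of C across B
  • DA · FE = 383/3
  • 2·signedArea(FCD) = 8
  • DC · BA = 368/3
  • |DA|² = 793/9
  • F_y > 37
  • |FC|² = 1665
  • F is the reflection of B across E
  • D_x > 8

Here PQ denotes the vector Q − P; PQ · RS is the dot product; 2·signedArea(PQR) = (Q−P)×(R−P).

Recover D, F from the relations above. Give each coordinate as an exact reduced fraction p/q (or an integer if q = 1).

1. F_x = 18  [F is the reflection of B across E]
2. F_y = 38  [F is the reflection of B across E]
   → F = (18, 38)
3. D_x = 26/3  [DC · BA = 368/3 ∩ 2·signedArea(FCD) = 8]
4. D_y = 7  [DC · BA = 368/3 ∩ 2·signedArea(FCD) = 8]
   → D = (26/3, 7)

D = (26/3, 7)
F = (18, 38)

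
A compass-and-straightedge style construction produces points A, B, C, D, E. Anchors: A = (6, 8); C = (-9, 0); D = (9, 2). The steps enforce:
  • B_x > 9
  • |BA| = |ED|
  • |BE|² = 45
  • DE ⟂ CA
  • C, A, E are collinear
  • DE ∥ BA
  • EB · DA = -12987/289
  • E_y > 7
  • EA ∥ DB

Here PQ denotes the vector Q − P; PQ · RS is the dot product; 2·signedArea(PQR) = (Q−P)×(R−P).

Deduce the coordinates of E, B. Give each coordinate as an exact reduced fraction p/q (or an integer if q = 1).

1. E_x = 1689/289  [C, A, E are collinear ∩ DE ⟂ CA]
2. E_y = 2288/289  [C, A, E are collinear ∩ DE ⟂ CA]
   → E = (1689/289, 2288/289)
3. B_x = 2646/289  [DE ∥ BA ∩ EA ∥ DB]
4. B_y = 602/289  [DE ∥ BA ∩ EA ∥ DB]
   → B = (2646/289, 602/289)

B = (2646/289, 602/289)
E = (1689/289, 2288/289)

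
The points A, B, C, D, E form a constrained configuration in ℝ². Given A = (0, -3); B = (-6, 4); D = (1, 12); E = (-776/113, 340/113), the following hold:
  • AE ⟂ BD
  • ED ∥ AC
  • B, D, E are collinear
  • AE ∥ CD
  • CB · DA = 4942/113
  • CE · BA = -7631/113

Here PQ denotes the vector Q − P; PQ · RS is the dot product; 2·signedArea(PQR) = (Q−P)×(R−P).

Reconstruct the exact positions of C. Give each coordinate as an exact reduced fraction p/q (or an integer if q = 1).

1. C_x = 889/113  [AE ∥ CD ∩ ED ∥ AC]
2. C_y = 677/113  [AE ∥ CD ∩ ED ∥ AC]
   → C = (889/113, 677/113)

C = (889/113, 677/113)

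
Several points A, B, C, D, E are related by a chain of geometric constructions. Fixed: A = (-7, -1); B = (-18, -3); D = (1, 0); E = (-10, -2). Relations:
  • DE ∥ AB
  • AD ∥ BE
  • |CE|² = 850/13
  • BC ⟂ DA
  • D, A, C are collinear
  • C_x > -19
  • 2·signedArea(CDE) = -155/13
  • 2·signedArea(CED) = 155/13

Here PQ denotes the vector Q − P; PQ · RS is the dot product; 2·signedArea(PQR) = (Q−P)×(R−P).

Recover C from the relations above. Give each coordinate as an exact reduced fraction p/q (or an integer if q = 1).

C = (-235/13, -31/13)

1. C_x = -235/13  [D, A, C are collinear ∩ BC ⟂ DA]
2. C_y = -31/13  [D, A, C are collinear ∩ BC ⟂ DA]
   → C = (-235/13, -31/13)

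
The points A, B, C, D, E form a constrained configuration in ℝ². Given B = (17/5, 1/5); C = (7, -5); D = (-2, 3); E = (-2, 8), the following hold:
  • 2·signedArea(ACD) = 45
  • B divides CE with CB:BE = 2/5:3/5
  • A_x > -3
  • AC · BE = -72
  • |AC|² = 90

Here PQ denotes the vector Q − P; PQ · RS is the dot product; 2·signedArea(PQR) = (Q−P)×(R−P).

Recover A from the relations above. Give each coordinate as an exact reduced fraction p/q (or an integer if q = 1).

A = (-2, -2)

1. A_x = -2  [AC · BE = -72 ∩ 2·signedArea(ACD) = 45]
2. A_y = -2  [AC · BE = -72 ∩ 2·signedArea(ACD) = 45]
   → A = (-2, -2)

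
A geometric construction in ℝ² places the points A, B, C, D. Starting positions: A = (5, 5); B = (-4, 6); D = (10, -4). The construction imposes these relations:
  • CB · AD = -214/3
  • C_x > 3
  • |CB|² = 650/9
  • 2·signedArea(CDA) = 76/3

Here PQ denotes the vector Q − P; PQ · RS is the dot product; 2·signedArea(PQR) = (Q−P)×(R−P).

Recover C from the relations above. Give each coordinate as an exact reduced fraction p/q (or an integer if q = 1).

1. C_x = 11/3  [2·signedArea(CDA) = 76/3 ∩ CB · AD = -214/3]
2. C_y = 7/3  [2·signedArea(CDA) = 76/3 ∩ CB · AD = -214/3]
   → C = (11/3, 7/3)

C = (11/3, 7/3)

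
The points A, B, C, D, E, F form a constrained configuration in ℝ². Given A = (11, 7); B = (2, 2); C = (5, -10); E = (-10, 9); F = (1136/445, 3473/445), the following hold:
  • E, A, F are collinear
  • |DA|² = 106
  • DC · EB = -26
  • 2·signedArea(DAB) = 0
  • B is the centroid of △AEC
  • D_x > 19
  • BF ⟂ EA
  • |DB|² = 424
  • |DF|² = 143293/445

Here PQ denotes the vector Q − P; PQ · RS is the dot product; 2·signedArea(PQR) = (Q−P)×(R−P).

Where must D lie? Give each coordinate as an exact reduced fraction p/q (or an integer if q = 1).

D = (20, 12)

1. D_x = 20  [2·signedArea(DAB) = 0 ∩ DC · EB = -26]
2. D_y = 12  [2·signedArea(DAB) = 0 ∩ DC · EB = -26]
   → D = (20, 12)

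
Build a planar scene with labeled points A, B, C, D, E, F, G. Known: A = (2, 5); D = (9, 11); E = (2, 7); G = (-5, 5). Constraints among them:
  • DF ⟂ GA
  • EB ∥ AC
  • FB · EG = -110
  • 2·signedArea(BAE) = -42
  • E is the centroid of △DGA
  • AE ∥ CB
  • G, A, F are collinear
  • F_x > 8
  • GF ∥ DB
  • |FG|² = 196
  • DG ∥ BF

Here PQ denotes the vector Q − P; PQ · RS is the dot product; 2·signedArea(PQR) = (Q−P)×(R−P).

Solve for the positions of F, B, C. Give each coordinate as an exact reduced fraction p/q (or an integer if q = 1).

1. F_x = 9  [G, A, F are collinear ∩ DF ⟂ GA]
2. F_y = 5  [G, A, F are collinear ∩ DF ⟂ GA]
   → F = (9, 5)
3. B_x = 23  [DG ∥ BF ∩ GF ∥ DB]
4. B_y = 11  [DG ∥ BF ∩ GF ∥ DB]
   → B = (23, 11)
5. C_x = 23  [AE ∥ CB ∩ EB ∥ AC]
6. C_y = 9  [AE ∥ CB ∩ EB ∥ AC]
   → C = (23, 9)

B = (23, 11)
C = (23, 9)
F = (9, 5)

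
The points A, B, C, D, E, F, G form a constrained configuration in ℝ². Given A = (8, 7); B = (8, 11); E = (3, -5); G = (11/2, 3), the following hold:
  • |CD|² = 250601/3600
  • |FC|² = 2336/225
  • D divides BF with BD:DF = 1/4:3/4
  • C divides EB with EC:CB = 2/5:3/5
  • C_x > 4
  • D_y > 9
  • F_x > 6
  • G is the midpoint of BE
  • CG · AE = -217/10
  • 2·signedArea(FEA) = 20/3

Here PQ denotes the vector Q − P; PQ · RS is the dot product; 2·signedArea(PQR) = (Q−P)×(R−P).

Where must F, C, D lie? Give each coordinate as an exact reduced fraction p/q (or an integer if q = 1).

C = (5, 7/5)
D = (91/12, 28/3)
F = (19/3, 13/3)

1. C_x = 5  [C divides EB with EC:CB = 2/5:3/5]
2. C_y = 7/5  [C divides EB with EC:CB = 2/5:3/5]
   → C = (5, 7/5)
3. F_x = 19/3  [line -12·x + 5·y + 163/3 = 0 ∩ |FC|² = 2336/225]
4. F_y = 13/3  [line -12·x + 5·y + 163/3 = 0 ∩ |FC|² = 2336/225]
   → F = (19/3, 13/3)
5. D_x = 91/12  [D divides BF with BD:DF = 1/4:3/4]
6. D_y = 28/3  [D divides BF with BD:DF = 1/4:3/4]
   → D = (91/12, 28/3)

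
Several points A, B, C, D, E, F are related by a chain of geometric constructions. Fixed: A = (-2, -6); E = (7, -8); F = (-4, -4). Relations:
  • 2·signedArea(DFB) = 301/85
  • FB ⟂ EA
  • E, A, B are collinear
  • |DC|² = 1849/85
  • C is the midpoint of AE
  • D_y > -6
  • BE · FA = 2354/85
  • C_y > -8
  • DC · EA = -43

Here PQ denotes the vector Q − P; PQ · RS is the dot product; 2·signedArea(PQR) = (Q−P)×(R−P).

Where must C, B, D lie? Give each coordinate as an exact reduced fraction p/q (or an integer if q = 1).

B = (-368/85, -466/85)
C = (5/2, -7)
D = (-349/170, -509/85)

1. C_x = 5/2  [C is the midpoint of AE]
2. C_y = -7  [C is the midpoint of AE]
   → C = (5/2, -7)
3. B_x = -368/85  [E, A, B are collinear ∩ FB ⟂ EA]
4. B_y = -466/85  [E, A, B are collinear ∩ FB ⟂ EA]
   → B = (-368/85, -466/85)
5. D_x = -349/170  [line 126/85·x + -28/85·y + 91/85 = 0 ∩ |DC|² = 1849/85]
6. D_y = -509/85  [line 126/85·x + -28/85·y + 91/85 = 0 ∩ |DC|² = 1849/85]
   → D = (-349/170, -509/85)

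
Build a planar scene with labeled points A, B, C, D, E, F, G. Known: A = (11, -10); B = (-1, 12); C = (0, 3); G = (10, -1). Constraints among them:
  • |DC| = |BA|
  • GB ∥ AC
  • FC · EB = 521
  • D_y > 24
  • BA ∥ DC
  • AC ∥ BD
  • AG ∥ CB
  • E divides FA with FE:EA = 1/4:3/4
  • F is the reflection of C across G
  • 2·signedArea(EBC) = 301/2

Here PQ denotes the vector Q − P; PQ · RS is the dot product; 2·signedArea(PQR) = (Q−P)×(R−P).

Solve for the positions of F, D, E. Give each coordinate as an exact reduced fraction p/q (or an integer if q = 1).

1. F_x = 20  [F is the reflection of C across G]
2. F_y = -5  [F is the reflection of C across G]
   → F = (20, -5)
3. D_x = -12  [BA ∥ DC ∩ AC ∥ BD]
4. D_y = 25  [BA ∥ DC ∩ AC ∥ BD]
   → D = (-12, 25)
5. E_x = 71/4  [E divides FA with FE:EA = 1/4:3/4]
6. E_y = -25/4  [E divides FA with FE:EA = 1/4:3/4]
   → E = (71/4, -25/4)

D = (-12, 25)
E = (71/4, -25/4)
F = (20, -5)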